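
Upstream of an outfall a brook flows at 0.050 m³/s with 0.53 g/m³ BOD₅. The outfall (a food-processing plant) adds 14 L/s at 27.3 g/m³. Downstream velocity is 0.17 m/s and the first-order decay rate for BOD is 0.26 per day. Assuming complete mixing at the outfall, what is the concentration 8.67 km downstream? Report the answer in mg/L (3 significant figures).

14 L/s = 0.014 m³/s.
After complete mixing, C₀ = (0.014·27.3 + 0.05·0.53) / 0.064 = 6.386 mg/L.
Travel time t = 8670 m / 0.17 m/s = 5.1e+04 s = 0.5903 d.
C = 6.386·exp(−0.26·0.5903) = 6.386·0.8577 = 5.477 mg/L.

5.48 mg/L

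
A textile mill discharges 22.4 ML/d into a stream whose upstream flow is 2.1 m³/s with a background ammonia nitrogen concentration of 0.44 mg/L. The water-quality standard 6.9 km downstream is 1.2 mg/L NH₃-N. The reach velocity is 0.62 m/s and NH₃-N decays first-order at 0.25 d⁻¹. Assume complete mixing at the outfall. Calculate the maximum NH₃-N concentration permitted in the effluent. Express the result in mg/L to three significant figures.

7.71 mg/L

22.4 ML/d = 0.2593 m³/s.
Travel time to the compliance point: t = 6900/0.62 = 1.113e+04 s = 0.1288 d; decay factor exp(−0.25·0.1288) = 0.9683.
So the concentration just after mixing may be at most 1.2/0.9683 = 1.239 mg/L.
Mass balance: 1.239·2.359 = 0.2593·Cₑ + 2.1·0.44.
Cₑ = (2.924 − 0.924) / 0.2593 = 7.713 mg/L.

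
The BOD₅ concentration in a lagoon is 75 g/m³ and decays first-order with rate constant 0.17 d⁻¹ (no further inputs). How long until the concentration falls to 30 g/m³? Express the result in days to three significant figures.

5.39 d

t = ln(C₀/C)/k = ln(75/30)/0.17 = 0.9163/0.17 = 5.39 d.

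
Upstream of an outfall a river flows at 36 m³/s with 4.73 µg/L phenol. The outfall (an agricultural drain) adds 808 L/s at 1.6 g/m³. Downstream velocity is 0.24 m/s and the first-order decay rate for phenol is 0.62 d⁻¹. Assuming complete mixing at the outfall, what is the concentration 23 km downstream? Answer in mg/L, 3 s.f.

808 L/s = 0.808 m³/s.
4.73 µg/L = 0.00473 mg/L.
After complete mixing, C₀ = (0.808·1.6 + 36·0.00473) / 36.81 = 0.03975 mg/L.
Travel time t = 2.3e+04 m / 0.24 m/s = 9.583e+04 s = 1.109 d.
C = 0.03975·exp(−0.62·1.109) = 0.03975·0.5027 = 0.01998 mg/L.

0.0200 mg/L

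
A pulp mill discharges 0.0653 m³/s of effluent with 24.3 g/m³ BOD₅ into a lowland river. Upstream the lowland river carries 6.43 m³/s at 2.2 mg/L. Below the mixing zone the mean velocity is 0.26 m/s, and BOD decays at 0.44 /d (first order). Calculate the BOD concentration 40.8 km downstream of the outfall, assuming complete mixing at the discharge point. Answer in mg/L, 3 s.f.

After complete mixing, C₀ = (0.0653·24.3 + 6.43·2.2) / 6.495 = 2.422 mg/L.
Travel time t = 4.08e+04 m / 0.26 m/s = 1.569e+05 s = 1.816 d.
C = 2.422·exp(−0.44·1.816) = 2.422·0.4497 = 1.089 mg/L.

1.09 mg/L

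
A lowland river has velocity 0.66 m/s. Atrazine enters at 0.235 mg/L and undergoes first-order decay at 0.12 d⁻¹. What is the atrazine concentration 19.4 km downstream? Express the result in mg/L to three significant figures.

0.226 mg/L

Travel time t = 19.4 km / 0.66 m/s = 1.94e+04/0.66 = 2.939e+04 s = 0.3402 d.
First-order decay: C = 0.235·exp(−0.12·0.3402) = 0.235·0.96 = 0.2256 mg/L.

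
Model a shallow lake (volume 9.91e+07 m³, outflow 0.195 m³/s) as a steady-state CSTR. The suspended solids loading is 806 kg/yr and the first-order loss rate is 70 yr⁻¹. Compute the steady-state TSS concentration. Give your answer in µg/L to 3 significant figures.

0.116 µg/L

Outflow Q = 0.195 m³/s × 3.156e+07 s/yr = 6.154e+06 m³/yr.
Steady-state CSTR mass balance: W = Q·C + k·V·C, so C = W/(Q + kV).
Q + kV = 6.154e+06 + 70·9.91e+07 = 6.943e+09 m³/yr.
C = 806/6.943e+09 = 1.161e-07 kg/m³ = 0.0001161 mg/L = 0.1161 µg/L.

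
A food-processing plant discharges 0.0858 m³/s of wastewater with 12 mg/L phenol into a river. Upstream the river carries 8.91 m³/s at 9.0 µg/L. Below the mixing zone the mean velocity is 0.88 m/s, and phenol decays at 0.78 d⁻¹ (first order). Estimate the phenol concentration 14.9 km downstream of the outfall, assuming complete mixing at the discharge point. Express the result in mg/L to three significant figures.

0.106 mg/L

9.0 µg/L = 0.009 mg/L.
After complete mixing, C₀ = (0.0858·12 + 8.91·0.009) / 8.996 = 0.1234 mg/L.
Travel time t = 1.49e+04 m / 0.88 m/s = 1.693e+04 s = 0.196 d.
C = 0.1234·exp(−0.78·0.196) = 0.1234·0.8583 = 0.1059 mg/L.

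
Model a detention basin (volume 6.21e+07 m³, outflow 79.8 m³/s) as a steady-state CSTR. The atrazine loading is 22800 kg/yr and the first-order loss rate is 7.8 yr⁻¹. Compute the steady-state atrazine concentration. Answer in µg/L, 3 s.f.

7.59 µg/L

Outflow Q = 79.8 m³/s × 3.156e+07 s/yr = 2.518e+09 m³/yr.
Steady-state CSTR mass balance: W = Q·C + k·V·C, so C = W/(Q + kV).
Q + kV = 2.518e+09 + 7.8·6.21e+07 = 3.003e+09 m³/yr.
C = 22800/3.003e+09 = 7.593e-06 kg/m³ = 0.007593 mg/L = 7.593 µg/L.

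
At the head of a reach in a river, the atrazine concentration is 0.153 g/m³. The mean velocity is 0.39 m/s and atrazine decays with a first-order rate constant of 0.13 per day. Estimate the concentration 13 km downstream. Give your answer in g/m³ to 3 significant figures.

Travel time t = 13 km / 0.39 m/s = 1.3e+04/0.39 = 3.333e+04 s = 0.3858 d.
First-order decay: C = 0.153·exp(−0.13·0.3858) = 0.153·0.9511 = 0.1455 g/m³.

0.146 g/m³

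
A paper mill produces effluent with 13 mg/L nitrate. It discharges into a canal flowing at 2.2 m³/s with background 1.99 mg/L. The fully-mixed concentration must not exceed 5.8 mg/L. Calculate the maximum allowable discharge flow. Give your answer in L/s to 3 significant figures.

1160 L/s

Mass balance at complete mixing: C_std·(Q_w + Q_r) = Q_w·C_e + Q_r·C_b.
Rearranging, Q_w = Q_r·(C_std − C_b)/(C_e − C_std) = 2.2·(5.8 − 1.99) / (13 − 5.8) = 1.164 m³/s.
= 1164 L/s.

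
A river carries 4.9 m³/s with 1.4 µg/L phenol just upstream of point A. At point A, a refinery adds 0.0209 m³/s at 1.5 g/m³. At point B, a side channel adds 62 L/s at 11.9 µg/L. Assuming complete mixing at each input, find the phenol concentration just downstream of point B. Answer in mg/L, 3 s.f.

1.4 µg/L = 0.0014 mg/L.
After input A: C = (4.9·0.0014 + 0.0209·1.5) / 4.921 = 0.007765 mg/L.
62 L/s = 0.062 m³/s.
11.9 µg/L = 0.0119 mg/L.
After input B: C = (4.921·0.007765 + 0.062·0.0119) / 4.983 = 0.007816 mg/L.

0.00782 mg/L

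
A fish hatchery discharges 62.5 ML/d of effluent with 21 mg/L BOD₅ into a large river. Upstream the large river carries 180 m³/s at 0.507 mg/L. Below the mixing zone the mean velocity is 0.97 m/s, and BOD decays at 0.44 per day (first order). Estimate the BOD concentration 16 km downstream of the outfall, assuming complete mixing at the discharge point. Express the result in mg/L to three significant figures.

0.542 mg/L

62.5 ML/d = 0.7234 m³/s.
After complete mixing, C₀ = (0.7234·21 + 180·0.507) / 180.7 = 0.589 mg/L.
Travel time t = 1.6e+04 m / 0.97 m/s = 1.649e+04 s = 0.1909 d.
C = 0.589·exp(−0.44·0.1909) = 0.589·0.9194 = 0.5416 mg/L.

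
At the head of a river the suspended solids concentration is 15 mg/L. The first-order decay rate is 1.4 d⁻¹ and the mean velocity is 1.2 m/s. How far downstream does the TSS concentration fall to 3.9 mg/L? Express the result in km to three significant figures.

From C = C₀·e^(−kt), t = ln(C₀/C)/k = ln(15/3.9)/1.4 = 1.347/1.4 = 0.9622 d.
Distance = v·t = 1.2 m/s × 8.313e+04 s = 9.976e+04 m = 99.76 km.

99.8 km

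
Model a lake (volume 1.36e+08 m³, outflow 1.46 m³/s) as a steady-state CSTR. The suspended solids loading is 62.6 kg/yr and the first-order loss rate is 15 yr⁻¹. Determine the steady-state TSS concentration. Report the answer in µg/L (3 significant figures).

0.0300 µg/L

Outflow Q = 1.46 m³/s × 3.156e+07 s/yr = 4.607e+07 m³/yr.
Steady-state CSTR mass balance: W = Q·C + k·V·C, so C = W/(Q + kV).
Q + kV = 4.607e+07 + 15·1.36e+08 = 2.086e+09 m³/yr.
C = 62.6/2.086e+09 = 3.001e-08 kg/m³ = 3.001e-05 mg/L = 0.03001 µg/L.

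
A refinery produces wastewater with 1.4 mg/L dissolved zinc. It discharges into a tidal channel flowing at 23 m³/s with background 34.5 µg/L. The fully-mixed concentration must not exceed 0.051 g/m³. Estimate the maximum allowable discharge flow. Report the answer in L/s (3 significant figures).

34.5 µg/L = 0.0345 mg/L.
Mass balance at complete mixing: C_std·(Q_w + Q_r) = Q_w·C_e + Q_r·C_b.
Rearranging, Q_w = Q_r·(C_std − C_b)/(C_e − C_std) = 23·(0.051 − 0.0345) / (1.4 − 0.051) = 0.2813 m³/s.
= 281.3 L/s.

281 L/s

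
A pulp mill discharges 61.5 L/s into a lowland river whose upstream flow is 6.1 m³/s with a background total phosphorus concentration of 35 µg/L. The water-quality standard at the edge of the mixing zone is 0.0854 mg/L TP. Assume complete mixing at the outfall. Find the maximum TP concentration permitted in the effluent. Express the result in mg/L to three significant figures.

61.5 L/s = 0.0615 m³/s.
35 µg/L = 0.035 mg/L.
Mass balance: 0.0854·6.161 = 0.0615·Cₑ + 6.1·0.035.
Cₑ = (0.5262 − 0.2135) / 0.0615 = 5.084 mg/L.

5.08 mg/L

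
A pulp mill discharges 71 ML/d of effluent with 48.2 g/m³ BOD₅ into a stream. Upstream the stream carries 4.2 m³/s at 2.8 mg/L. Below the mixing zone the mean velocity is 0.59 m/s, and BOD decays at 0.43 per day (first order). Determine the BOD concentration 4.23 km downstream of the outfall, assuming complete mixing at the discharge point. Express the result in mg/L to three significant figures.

9.87 mg/L

71 ML/d = 0.8218 m³/s.
After complete mixing, C₀ = (0.8218·48.2 + 4.2·2.8) / 5.022 = 10.23 mg/L.
Travel time t = 4230 m / 0.59 m/s = 7169 s = 0.08298 d.
C = 10.23·exp(−0.43·0.08298) = 10.23·0.9649 = 9.871 mg/L.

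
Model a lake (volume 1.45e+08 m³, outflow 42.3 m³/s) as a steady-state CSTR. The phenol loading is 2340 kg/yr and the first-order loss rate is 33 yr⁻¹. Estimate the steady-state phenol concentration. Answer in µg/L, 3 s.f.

0.382 µg/L

Outflow Q = 42.3 m³/s × 3.156e+07 s/yr = 1.335e+09 m³/yr.
Steady-state CSTR mass balance: W = Q·C + k·V·C, so C = W/(Q + kV).
Q + kV = 1.335e+09 + 33·1.45e+08 = 6.12e+09 m³/yr.
C = 2340/6.12e+09 = 3.824e-07 kg/m³ = 0.0003824 mg/L = 0.3824 µg/L.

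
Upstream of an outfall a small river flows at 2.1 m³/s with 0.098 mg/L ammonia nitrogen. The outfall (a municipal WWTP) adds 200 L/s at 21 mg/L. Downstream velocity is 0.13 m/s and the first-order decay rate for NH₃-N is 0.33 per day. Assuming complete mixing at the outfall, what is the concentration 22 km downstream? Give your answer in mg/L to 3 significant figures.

200 L/s = 0.2 m³/s.
After complete mixing, C₀ = (0.2·21 + 2.1·0.098) / 2.3 = 1.916 mg/L.
Travel time t = 2.2e+04 m / 0.13 m/s = 1.692e+05 s = 1.959 d.
C = 1.916·exp(−0.33·1.959) = 1.916·0.5239 = 1.004 mg/L.

1.00 mg/L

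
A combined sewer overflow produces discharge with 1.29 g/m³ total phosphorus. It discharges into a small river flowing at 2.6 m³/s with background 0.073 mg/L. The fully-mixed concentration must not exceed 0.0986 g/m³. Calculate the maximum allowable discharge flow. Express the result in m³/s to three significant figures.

0.0559 m³/s

Mass balance at complete mixing: C_std·(Q_w + Q_r) = Q_w·C_e + Q_r·C_b.
Rearranging, Q_w = Q_r·(C_std − C_b)/(C_e − C_std) = 2.6·(0.0986 − 0.073) / (1.29 − 0.0986) = 0.05587 m³/s.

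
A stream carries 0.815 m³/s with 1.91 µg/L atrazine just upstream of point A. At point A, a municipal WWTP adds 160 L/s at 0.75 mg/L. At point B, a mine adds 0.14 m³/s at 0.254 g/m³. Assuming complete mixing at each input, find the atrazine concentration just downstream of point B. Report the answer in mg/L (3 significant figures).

0.141 mg/L

1.91 µg/L = 0.00191 mg/L.
160 L/s = 0.16 m³/s.
After input A: C = (0.815·0.00191 + 0.16·0.75) / 0.975 = 0.1247 mg/L.
After input B: C = (0.975·0.1247 + 0.14·0.254) / 1.115 = 0.1409 mg/L.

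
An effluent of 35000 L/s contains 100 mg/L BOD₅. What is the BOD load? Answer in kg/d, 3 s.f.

302000 kg/d

35000 L/s = 35 m³/s.
Mass flux = Q·C = 35 m³/s × 100 g/m³ = 3500 g/s.
= 3500 g/s × 86.4 = 3.024e+05 kg/d.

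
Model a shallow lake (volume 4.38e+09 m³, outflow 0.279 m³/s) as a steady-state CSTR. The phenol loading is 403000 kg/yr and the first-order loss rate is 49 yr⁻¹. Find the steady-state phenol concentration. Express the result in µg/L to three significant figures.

Outflow Q = 0.279 m³/s × 3.156e+07 s/yr = 8.805e+06 m³/yr.
Steady-state CSTR mass balance: W = Q·C + k·V·C, so C = W/(Q + kV).
Q + kV = 8.805e+06 + 49·4.38e+09 = 2.146e+11 m³/yr.
C = 403000/2.146e+11 = 1.878e-06 kg/m³ = 0.001878 mg/L = 1.878 µg/L.

1.88 µg/L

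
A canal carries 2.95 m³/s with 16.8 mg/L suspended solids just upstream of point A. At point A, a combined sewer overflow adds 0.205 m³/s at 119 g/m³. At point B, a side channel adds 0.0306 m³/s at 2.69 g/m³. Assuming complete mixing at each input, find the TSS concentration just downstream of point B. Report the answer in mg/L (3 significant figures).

After input A: C = (2.95·16.8 + 0.205·119) / 3.155 = 23.44 mg/L.
After input B: C = (3.155·23.44 + 0.0306·2.69) / 3.186 = 23.24 mg/L.

23.2 mg/L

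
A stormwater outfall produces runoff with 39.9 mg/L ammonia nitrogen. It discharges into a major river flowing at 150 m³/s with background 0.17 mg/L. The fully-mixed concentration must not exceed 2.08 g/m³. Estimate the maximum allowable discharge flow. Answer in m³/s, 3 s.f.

Mass balance at complete mixing: C_std·(Q_w + Q_r) = Q_w·C_e + Q_r·C_b.
Rearranging, Q_w = Q_r·(C_std − C_b)/(C_e − C_std) = 150·(2.08 − 0.17) / (39.9 − 2.08) = 7.575 m³/s.

7.58 m³/s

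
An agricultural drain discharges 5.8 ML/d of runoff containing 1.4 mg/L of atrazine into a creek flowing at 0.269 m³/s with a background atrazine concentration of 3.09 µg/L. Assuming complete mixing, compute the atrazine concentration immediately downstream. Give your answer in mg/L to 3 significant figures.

0.282 mg/L

5.8 ML/d = 0.06713 m³/s.
3.09 µg/L = 0.00309 mg/L.
Flow-weighted mixing gives C = (0.06713·1.4 + 0.269·0.00309) / (0.06713 + 0.269) = 0.09481/0.3361 = 0.2821 mg/L.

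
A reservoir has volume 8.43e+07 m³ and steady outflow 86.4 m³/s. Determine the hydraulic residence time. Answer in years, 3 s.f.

0.0309 yr

Q = 86.4 m³/s × 3.156e+07 s/yr = 2.727e+09 m³/yr.
Hydraulic residence time τ = V/Q = 8.43e+07/2.727e+09 = 0.03092 yr.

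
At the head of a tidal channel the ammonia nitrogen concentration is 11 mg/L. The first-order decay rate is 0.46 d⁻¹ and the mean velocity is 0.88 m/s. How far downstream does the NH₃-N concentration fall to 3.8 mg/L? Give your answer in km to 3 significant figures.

176 km

From C = C₀·e^(−kt), t = ln(C₀/C)/k = ln(11/3.8)/0.46 = 1.063/0.46 = 2.311 d.
Distance = v·t = 0.88 m/s × 1.996e+05 s = 1.757e+05 m = 175.7 km.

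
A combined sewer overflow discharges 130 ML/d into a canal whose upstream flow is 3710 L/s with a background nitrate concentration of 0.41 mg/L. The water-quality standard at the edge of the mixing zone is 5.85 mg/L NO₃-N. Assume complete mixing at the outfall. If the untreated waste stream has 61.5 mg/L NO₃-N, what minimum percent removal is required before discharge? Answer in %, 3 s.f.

68.7 %

130 ML/d = 1.505 m³/s.
3710 L/s = 3.71 m³/s.
Mass balance: 5.85·5.215 = 1.505·Cₑ + 3.71·0.41.
Cₑ = (30.51 − 1.521) / 1.505 = 19.26 mg/L.
Required removal = 1 − 19.26/61.5 = 68.68 %.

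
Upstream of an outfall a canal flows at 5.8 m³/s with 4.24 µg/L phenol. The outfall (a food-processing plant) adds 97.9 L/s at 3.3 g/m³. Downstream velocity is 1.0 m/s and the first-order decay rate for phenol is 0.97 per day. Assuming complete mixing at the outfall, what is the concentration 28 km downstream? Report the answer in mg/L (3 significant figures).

0.0430 mg/L

97.9 L/s = 0.0979 m³/s.
4.24 µg/L = 0.00424 mg/L.
After complete mixing, C₀ = (0.0979·3.3 + 5.8·0.00424) / 5.898 = 0.05895 mg/L.
Travel time t = 2.8e+04 m / 1.0 m/s = 2.8e+04 s = 0.3241 d.
C = 0.05895·exp(−0.97·0.3241) = 0.05895·0.7303 = 0.04305 mg/L.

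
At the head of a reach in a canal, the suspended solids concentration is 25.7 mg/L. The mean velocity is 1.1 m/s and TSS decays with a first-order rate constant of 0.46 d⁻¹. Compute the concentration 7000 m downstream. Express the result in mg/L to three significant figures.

24.8 mg/L

Travel time t = 7000 m / 1.1 m/s = 7000/1.1 = 6364 s = 0.07365 d.
First-order decay: C = 25.7·exp(−0.46·0.07365) = 25.7·0.9667 = 24.84 mg/L.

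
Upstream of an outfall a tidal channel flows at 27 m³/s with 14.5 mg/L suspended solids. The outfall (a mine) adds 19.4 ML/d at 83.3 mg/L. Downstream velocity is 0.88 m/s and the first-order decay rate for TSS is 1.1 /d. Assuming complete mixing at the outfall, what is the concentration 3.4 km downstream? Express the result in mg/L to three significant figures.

14.3 mg/L

19.4 ML/d = 0.2245 m³/s.
After complete mixing, C₀ = (0.2245·83.3 + 27·14.5) / 27.22 = 15.07 mg/L.
Travel time t = 3400 m / 0.88 m/s = 3864 s = 0.04472 d.
C = 15.07·exp(−1.1·0.04472) = 15.07·0.952 = 14.34 mg/L.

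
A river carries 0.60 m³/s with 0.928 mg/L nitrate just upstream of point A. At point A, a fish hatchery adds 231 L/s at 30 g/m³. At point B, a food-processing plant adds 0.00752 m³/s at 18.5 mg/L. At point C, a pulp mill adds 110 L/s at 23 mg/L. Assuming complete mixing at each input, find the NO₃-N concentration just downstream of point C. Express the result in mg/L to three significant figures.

10.7 mg/L

231 L/s = 0.231 m³/s.
After input A: C = (0.6·0.928 + 0.231·30) / 0.831 = 9.009 mg/L.
After input B: C = (0.831·9.009 + 0.00752·18.5) / 0.8385 = 9.094 mg/L.
110 L/s = 0.11 m³/s.
After input C: C = (0.8385·9.094 + 0.11·23) / 0.9485 = 10.71 mg/L.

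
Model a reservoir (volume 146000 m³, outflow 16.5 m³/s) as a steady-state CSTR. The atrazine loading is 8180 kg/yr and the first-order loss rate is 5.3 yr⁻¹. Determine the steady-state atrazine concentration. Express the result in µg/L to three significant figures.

Outflow Q = 16.5 m³/s × 3.156e+07 s/yr = 5.207e+08 m³/yr.
Steady-state CSTR mass balance: W = Q·C + k·V·C, so C = W/(Q + kV).
Q + kV = 5.207e+08 + 5.3·146000 = 5.215e+08 m³/yr.
C = 8180/5.215e+08 = 1.569e-05 kg/m³ = 0.01569 mg/L = 15.69 µg/L.

15.7 µg/L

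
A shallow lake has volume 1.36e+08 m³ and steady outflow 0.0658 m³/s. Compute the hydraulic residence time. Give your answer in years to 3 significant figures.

65.5 yr

Q = 0.0658 m³/s × 3.156e+07 s/yr = 2.076e+06 m³/yr.
Hydraulic residence time τ = V/Q = 1.36e+08/2.076e+06 = 65.5 yr.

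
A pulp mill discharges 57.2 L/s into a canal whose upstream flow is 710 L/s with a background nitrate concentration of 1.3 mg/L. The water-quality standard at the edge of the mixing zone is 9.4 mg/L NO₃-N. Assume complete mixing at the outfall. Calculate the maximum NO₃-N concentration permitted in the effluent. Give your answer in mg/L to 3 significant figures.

57.2 L/s = 0.0572 m³/s.
710 L/s = 0.71 m³/s.
Mass balance: 9.4·0.7672 = 0.0572·Cₑ + 0.71·1.3.
Cₑ = (7.212 − 0.923) / 0.0572 = 109.9 mg/L.

110 mg/L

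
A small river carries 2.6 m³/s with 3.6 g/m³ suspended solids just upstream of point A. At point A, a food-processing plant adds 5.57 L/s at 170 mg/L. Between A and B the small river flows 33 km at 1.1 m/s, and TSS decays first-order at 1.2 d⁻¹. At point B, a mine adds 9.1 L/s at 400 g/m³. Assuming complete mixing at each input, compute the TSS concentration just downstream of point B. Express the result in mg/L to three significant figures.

5.57 L/s = 0.00557 m³/s.
After input A: C = (2.6·3.6 + 0.00557·170) / 2.606 = 3.956 mg/L.
Over the 33 km reach to input B (t = 3e+04 s = 0.3472 d), decay gives C = 3.956·exp(−1.2·0.3472) = 2.608 mg/L.
9.1 L/s = 0.0091 m³/s.
After input B: C = (2.606·2.608 + 0.0091·400) / 2.615 = 3.991 mg/L.

3.99 mg/L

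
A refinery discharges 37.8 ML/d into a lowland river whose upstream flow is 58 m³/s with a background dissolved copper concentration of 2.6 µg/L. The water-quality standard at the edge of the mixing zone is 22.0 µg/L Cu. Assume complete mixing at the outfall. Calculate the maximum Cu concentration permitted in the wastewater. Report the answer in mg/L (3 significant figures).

2.59 mg/L

37.8 ML/d = 0.4375 m³/s.
2.6 µg/L = 0.0026 mg/L.
22.0 µg/L = 0.022 mg/L.
Mass balance: 0.022·58.44 = 0.4375·Cₑ + 58·0.0026.
Cₑ = (1.286 − 0.1508) / 0.4375 = 2.594 mg/L.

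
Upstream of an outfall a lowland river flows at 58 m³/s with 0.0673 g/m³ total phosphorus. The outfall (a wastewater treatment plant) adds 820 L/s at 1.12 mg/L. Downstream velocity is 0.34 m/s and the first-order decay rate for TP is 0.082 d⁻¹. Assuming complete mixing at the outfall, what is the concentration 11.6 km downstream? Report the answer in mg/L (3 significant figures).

820 L/s = 0.82 m³/s.
After complete mixing, C₀ = (0.82·1.12 + 58·0.0673) / 58.82 = 0.08198 mg/L.
Travel time t = 1.16e+04 m / 0.34 m/s = 3.412e+04 s = 0.3949 d.
C = 0.08198·exp(−0.082·0.3949) = 0.08198·0.9681 = 0.07936 mg/L.

0.0794 mg/L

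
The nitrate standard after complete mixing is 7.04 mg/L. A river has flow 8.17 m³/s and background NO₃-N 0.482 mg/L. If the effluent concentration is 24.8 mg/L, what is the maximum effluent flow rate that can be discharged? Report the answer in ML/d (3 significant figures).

261 ML/d

Mass balance at complete mixing: C_std·(Q_w + Q_r) = Q_w·C_e + Q_r·C_b.
Rearranging, Q_w = Q_r·(C_std − C_b)/(C_e − C_std) = 8.17·(7.04 − 0.482) / (24.8 − 7.04) = 3.017 m³/s.
= 260.7 ML/d.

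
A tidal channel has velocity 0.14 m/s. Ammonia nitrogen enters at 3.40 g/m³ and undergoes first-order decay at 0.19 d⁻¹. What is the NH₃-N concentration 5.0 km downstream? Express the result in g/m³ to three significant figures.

3.14 g/m³

Travel time t = 5.0 km / 0.14 m/s = 5000/0.14 = 3.571e+04 s = 0.4134 d.
First-order decay: C = 3.40·exp(−0.19·0.4134) = 3.40·0.9245 = 3.143 g/m³.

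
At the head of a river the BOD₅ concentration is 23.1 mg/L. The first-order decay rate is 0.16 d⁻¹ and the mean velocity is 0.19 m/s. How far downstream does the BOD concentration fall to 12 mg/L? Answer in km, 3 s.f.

From C = C₀·e^(−kt), t = ln(C₀/C)/k = ln(23.1/12)/0.16 = 0.6549/0.16 = 4.093 d.
Distance = v·t = 0.19 m/s × 3.537e+05 s = 6.72e+04 m = 67.2 km.

67.2 km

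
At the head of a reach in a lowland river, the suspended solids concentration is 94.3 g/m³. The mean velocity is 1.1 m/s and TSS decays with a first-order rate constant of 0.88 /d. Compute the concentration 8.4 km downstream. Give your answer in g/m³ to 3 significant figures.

87.2 g/m³

Travel time t = 8.4 km / 1.1 m/s = 8400/1.1 = 7636 s = 0.08838 d.
First-order decay: C = 94.3·exp(−0.88·0.08838) = 94.3·0.9252 = 87.24 g/m³.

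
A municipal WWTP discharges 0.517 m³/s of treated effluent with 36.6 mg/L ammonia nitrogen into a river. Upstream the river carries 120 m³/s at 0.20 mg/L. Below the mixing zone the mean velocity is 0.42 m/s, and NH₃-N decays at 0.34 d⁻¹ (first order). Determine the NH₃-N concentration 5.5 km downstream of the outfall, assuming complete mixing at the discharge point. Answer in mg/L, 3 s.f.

0.338 mg/L

After complete mixing, C₀ = (0.517·36.6 + 120·0.2) / 120.5 = 0.3562 mg/L.
Travel time t = 5500 m / 0.42 m/s = 1.31e+04 s = 0.1516 d.
C = 0.3562·exp(−0.34·0.1516) = 0.3562·0.9498 = 0.3383 mg/L.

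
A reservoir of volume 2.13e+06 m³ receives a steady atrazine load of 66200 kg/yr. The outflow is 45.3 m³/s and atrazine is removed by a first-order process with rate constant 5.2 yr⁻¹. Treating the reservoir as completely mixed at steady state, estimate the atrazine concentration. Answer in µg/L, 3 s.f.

46.0 µg/L

Outflow Q = 45.3 m³/s × 3.156e+07 s/yr = 1.43e+09 m³/yr.
Steady-state CSTR mass balance: W = Q·C + k·V·C, so C = W/(Q + kV).
Q + kV = 1.43e+09 + 5.2·2.13e+06 = 1.441e+09 m³/yr.
C = 66200/1.441e+09 = 4.595e-05 kg/m³ = 0.04595 mg/L = 45.95 µg/L.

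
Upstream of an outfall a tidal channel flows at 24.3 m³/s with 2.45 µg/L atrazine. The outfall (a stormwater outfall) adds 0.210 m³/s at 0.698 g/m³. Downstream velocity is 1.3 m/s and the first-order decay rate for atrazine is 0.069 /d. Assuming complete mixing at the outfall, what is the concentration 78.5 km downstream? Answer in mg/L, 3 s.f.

2.45 µg/L = 0.00245 mg/L.
After complete mixing, C₀ = (0.21·0.698 + 24.3·0.00245) / 24.51 = 0.008409 mg/L.
Travel time t = 7.85e+04 m / 1.3 m/s = 6.038e+04 s = 0.6989 d.
C = 0.008409·exp(−0.069·0.6989) = 0.008409·0.9529 = 0.008014 mg/L.

0.00801 mg/L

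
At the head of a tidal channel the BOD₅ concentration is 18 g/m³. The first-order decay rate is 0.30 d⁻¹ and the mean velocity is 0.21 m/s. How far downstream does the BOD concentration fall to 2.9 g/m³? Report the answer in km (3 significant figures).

From C = C₀·e^(−kt), t = ln(C₀/C)/k = ln(18/2.9)/0.30 = 1.826/0.30 = 6.086 d.
Distance = v·t = 0.21 m/s × 5.258e+05 s = 1.104e+05 m = 110.4 km.

110 km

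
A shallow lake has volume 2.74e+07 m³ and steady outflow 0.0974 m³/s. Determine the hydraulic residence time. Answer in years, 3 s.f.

Q = 0.0974 m³/s × 3.156e+07 s/yr = 3.074e+06 m³/yr.
Hydraulic residence time τ = V/Q = 2.74e+07/3.074e+06 = 8.914 yr.

8.91 yr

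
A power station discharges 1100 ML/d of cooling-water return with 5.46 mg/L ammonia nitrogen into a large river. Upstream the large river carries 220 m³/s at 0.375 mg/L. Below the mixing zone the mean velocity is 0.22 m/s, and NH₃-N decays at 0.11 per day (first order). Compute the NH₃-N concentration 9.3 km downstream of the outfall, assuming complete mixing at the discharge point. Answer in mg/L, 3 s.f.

0.619 mg/L

1100 ML/d = 12.73 m³/s.
After complete mixing, C₀ = (12.73·5.46 + 220·0.375) / 232.7 = 0.6532 mg/L.
Travel time t = 9300 m / 0.22 m/s = 4.227e+04 s = 0.4893 d.
C = 0.6532·exp(−0.11·0.4893) = 0.6532·0.9476 = 0.6189 mg/L.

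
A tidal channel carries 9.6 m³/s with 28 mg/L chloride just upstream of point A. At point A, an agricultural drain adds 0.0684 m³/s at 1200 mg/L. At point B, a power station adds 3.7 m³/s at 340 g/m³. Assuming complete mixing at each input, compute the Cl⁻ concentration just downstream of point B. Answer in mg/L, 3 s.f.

120 mg/L

After input A: C = (9.6·28 + 0.0684·1200) / 9.668 = 36.29 mg/L.
After input B: C = (9.668·36.29 + 3.7·340) / 13.37 = 120.3 mg/L.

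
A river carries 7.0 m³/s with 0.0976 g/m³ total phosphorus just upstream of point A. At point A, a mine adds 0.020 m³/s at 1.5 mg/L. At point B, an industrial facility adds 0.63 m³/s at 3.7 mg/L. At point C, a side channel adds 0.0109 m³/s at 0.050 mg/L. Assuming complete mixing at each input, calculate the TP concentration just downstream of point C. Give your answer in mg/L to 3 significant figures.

0.397 mg/L

After input A: C = (7·0.0976 + 0.02·1.5) / 7.02 = 0.1016 mg/L.
After input B: C = (7.02·0.1016 + 0.63·3.7) / 7.65 = 0.3979 mg/L.
After input C: C = (7.65·0.3979 + 0.0109·0.05) / 7.661 = 0.3974 mg/L.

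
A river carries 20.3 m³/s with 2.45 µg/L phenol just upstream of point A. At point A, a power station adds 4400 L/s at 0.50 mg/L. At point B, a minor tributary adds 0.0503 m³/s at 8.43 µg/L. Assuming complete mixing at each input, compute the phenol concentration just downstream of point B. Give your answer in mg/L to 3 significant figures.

0.0909 mg/L

2.45 µg/L = 0.00245 mg/L.
4400 L/s = 4.4 m³/s.
After input A: C = (20.3·0.00245 + 4.4·0.5) / 24.7 = 0.09108 mg/L.
8.43 µg/L = 0.00843 mg/L.
After input B: C = (24.7·0.09108 + 0.0503·0.00843) / 24.75 = 0.09091 mg/L.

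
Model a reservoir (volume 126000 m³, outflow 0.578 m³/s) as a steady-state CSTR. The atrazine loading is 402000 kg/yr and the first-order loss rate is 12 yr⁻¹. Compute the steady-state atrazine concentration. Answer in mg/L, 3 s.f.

Outflow Q = 0.578 m³/s × 3.156e+07 s/yr = 1.824e+07 m³/yr.
Steady-state CSTR mass balance: W = Q·C + k·V·C, so C = W/(Q + kV).
Q + kV = 1.824e+07 + 12·126000 = 1.975e+07 m³/yr.
C = 402000/1.975e+07 = 0.02035 kg/m³ = 20.35 mg/L.

20.4 mg/L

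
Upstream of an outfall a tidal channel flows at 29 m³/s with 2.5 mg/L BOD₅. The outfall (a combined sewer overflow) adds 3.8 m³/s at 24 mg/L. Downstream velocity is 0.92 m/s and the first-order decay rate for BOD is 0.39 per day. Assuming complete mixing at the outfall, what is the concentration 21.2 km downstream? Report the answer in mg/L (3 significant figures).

4.50 mg/L

After complete mixing, C₀ = (3.8·24 + 29·2.5) / 32.8 = 4.991 mg/L.
Travel time t = 2.12e+04 m / 0.92 m/s = 2.304e+04 s = 0.2667 d.
C = 4.991·exp(−0.39·0.2667) = 4.991·0.9012 = 4.498 mg/L.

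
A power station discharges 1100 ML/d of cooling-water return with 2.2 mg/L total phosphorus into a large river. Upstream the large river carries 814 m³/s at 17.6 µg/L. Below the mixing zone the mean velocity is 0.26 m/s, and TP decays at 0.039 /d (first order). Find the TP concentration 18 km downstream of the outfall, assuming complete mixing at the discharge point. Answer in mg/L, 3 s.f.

1100 ML/d = 12.73 m³/s.
17.6 µg/L = 0.0176 mg/L.
After complete mixing, C₀ = (12.73·2.2 + 814·0.0176) / 826.7 = 0.05121 mg/L.
Travel time t = 1.8e+04 m / 0.26 m/s = 6.923e+04 s = 0.8013 d.
C = 0.05121·exp(−0.039·0.8013) = 0.05121·0.9692 = 0.04963 mg/L.

0.0496 mg/L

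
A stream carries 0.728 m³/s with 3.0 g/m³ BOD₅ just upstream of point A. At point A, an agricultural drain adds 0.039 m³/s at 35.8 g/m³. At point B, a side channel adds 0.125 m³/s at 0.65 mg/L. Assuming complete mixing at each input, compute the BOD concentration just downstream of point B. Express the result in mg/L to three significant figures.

4.10 mg/L

After input A: C = (0.728·3 + 0.039·35.8) / 0.767 = 4.668 mg/L.
After input B: C = (0.767·4.668 + 0.125·0.65) / 0.892 = 4.105 mg/L.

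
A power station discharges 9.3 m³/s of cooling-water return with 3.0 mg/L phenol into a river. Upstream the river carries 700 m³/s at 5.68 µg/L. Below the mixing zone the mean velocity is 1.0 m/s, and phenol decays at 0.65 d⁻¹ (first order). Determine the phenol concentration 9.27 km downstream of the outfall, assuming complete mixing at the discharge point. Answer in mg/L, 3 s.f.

5.68 µg/L = 0.00568 mg/L.
After complete mixing, C₀ = (9.3·3 + 700·0.00568) / 709.3 = 0.04494 mg/L.
Travel time t = 9270 m / 1.0 m/s = 9270 s = 0.1073 d.
C = 0.04494·exp(−0.65·0.1073) = 0.04494·0.9326 = 0.04191 mg/L.

0.0419 mg/L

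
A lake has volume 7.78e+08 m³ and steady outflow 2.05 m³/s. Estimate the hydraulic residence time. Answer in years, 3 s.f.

Q = 2.05 m³/s × 3.156e+07 s/yr = 6.469e+07 m³/yr.
Hydraulic residence time τ = V/Q = 7.78e+08/6.469e+07 = 12.03 yr.

12.0 yr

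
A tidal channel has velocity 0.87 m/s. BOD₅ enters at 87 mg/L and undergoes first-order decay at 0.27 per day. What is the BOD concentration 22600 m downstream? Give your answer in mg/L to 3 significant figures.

80.2 mg/L

Travel time t = 22600 m / 0.87 m/s = 2.26e+04/0.87 = 2.598e+04 s = 0.3007 d.
First-order decay: C = 87·exp(−0.27·0.3007) = 87·0.922 = 80.22 mg/L.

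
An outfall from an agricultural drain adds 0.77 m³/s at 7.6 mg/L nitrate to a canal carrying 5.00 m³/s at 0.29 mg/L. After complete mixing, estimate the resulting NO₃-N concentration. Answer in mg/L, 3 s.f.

1.27 mg/L

Flow-weighted mixing gives C = (0.77·7.6 + 5·0.29) / (0.77 + 5) = 7.302/5.77 = 1.266 mg/L.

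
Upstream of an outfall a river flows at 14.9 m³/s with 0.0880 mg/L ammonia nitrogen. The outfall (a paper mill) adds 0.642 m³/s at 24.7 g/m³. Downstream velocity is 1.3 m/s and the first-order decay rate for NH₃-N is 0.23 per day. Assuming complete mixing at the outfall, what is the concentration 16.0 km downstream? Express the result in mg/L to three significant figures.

After complete mixing, C₀ = (0.642·24.7 + 14.9·0.088) / 15.54 = 1.105 mg/L.
Travel time t = 1.6e+04 m / 1.3 m/s = 1.231e+04 s = 0.1425 d.
C = 1.105·exp(−0.23·0.1425) = 1.105·0.9678 = 1.069 mg/L.

1.07 mg/L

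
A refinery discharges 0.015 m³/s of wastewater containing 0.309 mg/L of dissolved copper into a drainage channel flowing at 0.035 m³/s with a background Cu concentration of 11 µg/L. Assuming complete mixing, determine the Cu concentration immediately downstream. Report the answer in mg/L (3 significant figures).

11 µg/L = 0.011 mg/L.
By mass balance at complete mixing, C = (0.015·0.309 + 0.035·0.011) / (0.015 + 0.035) = 0.00502/0.05 = 0.1004 mg/L.

0.100 mg/L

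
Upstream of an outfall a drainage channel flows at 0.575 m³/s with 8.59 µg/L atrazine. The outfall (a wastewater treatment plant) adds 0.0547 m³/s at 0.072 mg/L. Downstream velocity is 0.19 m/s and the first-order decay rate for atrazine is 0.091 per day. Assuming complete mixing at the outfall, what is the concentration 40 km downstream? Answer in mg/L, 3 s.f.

0.0113 mg/L

8.59 µg/L = 0.00859 mg/L.
After complete mixing, C₀ = (0.0547·0.072 + 0.575·0.00859) / 0.6297 = 0.0141 mg/L.
Travel time t = 4e+04 m / 0.19 m/s = 2.105e+05 s = 2.437 d.
C = 0.0141·exp(−0.091·2.437) = 0.0141·0.8011 = 0.01129 mg/L.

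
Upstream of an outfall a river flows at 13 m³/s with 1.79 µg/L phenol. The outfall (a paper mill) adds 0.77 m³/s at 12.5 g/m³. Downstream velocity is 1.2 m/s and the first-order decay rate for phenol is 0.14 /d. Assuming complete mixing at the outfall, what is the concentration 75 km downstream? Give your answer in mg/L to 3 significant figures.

1.79 µg/L = 0.00179 mg/L.
After complete mixing, C₀ = (0.77·12.5 + 13·0.00179) / 13.77 = 0.7007 mg/L.
Travel time t = 7.5e+04 m / 1.2 m/s = 6.25e+04 s = 0.7234 d.
C = 0.7007·exp(−0.14·0.7234) = 0.7007·0.9037 = 0.6332 mg/L.

0.633 mg/L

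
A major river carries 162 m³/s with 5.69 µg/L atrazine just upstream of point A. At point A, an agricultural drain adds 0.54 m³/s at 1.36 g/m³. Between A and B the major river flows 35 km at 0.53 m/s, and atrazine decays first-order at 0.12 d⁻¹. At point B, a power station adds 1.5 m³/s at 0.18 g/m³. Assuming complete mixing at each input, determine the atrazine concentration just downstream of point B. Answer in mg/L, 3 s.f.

5.69 µg/L = 0.00569 mg/L.
After input A: C = (162·0.00569 + 0.54·1.36) / 162.5 = 0.01019 mg/L.
Over the 35 km reach to input B (t = 6.604e+04 s = 0.7643 d), decay gives C = 0.01019·exp(−0.12·0.7643) = 0.009296 mg/L.
After input B: C = (162.5·0.009296 + 1.5·0.18) / 164 = 0.01086 mg/L.

0.0109 mg/L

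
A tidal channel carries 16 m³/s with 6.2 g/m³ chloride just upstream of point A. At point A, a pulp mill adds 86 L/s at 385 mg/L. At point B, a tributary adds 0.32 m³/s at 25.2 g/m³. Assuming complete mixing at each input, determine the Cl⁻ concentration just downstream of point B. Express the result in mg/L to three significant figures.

86 L/s = 0.086 m³/s.
After input A: C = (16·6.2 + 0.086·385) / 16.09 = 8.225 mg/L.
After input B: C = (16.09·8.225 + 0.32·25.2) / 16.41 = 8.556 mg/L.

8.56 mg/L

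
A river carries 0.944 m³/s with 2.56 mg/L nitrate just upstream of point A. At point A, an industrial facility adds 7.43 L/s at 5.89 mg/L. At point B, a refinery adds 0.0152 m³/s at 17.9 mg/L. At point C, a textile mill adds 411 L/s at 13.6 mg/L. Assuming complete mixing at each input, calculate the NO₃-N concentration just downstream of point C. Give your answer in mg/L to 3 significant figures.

6.04 mg/L

7.43 L/s = 0.00743 m³/s.
After input A: C = (0.944·2.56 + 0.00743·5.89) / 0.9514 = 2.586 mg/L.
After input B: C = (0.9514·2.586 + 0.0152·17.9) / 0.9666 = 2.827 mg/L.
411 L/s = 0.411 m³/s.
After input C: C = (0.9666·2.827 + 0.411·13.6) / 1.378 = 6.041 mg/L.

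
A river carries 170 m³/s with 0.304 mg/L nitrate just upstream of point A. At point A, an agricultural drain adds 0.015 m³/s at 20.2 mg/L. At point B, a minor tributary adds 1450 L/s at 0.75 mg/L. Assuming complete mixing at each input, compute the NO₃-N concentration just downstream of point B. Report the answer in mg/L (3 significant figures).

0.310 mg/L

After input A: C = (170·0.304 + 0.015·20.2) / 170 = 0.3058 mg/L.
1450 L/s = 1.45 m³/s.
After input B: C = (170·0.3058 + 1.45·0.75) / 171.5 = 0.3095 mg/L.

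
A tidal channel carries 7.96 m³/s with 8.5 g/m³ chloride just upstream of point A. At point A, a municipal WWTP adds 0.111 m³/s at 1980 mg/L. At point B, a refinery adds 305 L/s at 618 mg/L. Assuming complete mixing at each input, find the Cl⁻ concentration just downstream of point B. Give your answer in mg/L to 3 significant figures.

56.8 mg/L

After input A: C = (7.96·8.5 + 0.111·1980) / 8.071 = 35.61 mg/L.
305 L/s = 0.305 m³/s.
After input B: C = (8.071·35.61 + 0.305·618) / 8.376 = 56.82 mg/L.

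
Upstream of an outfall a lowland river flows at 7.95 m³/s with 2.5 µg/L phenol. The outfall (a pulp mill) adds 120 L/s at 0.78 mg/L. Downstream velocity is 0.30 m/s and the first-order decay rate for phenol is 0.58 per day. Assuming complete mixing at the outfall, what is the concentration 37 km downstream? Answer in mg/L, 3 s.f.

0.00614 mg/L

120 L/s = 0.12 m³/s.
2.5 µg/L = 0.0025 mg/L.
After complete mixing, C₀ = (0.12·0.78 + 7.95·0.0025) / 8.07 = 0.01406 mg/L.
Travel time t = 3.7e+04 m / 0.30 m/s = 1.233e+05 s = 1.427 d.
C = 0.01406·exp(−0.58·1.427) = 0.01406·0.437 = 0.006144 mg/L.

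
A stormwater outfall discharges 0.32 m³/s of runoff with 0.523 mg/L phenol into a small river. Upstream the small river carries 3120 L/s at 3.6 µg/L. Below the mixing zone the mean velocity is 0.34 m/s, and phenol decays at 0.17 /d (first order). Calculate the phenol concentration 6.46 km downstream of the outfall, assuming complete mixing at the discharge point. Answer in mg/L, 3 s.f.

3120 L/s = 3.12 m³/s.
3.6 µg/L = 0.0036 mg/L.
After complete mixing, C₀ = (0.32·0.523 + 3.12·0.0036) / 3.44 = 0.05192 mg/L.
Travel time t = 6460 m / 0.34 m/s = 1.9e+04 s = 0.2199 d.
C = 0.05192·exp(−0.17·0.2199) = 0.05192·0.9633 = 0.05001 mg/L.

0.0500 mg/L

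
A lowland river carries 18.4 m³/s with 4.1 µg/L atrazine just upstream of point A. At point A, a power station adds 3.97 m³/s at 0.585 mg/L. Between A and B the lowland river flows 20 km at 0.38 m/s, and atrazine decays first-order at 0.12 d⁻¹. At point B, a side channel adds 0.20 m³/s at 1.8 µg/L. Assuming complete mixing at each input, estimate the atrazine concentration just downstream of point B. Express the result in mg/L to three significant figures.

4.1 µg/L = 0.0041 mg/L.
After input A: C = (18.4·0.0041 + 3.97·0.585) / 22.37 = 0.1072 mg/L.
Over the 20 km reach to input B (t = 5.263e+04 s = 0.6092 d), decay gives C = 0.1072·exp(−0.12·0.6092) = 0.09964 mg/L.
1.8 µg/L = 0.0018 mg/L.
After input B: C = (22.37·0.09964 + 0.2·0.0018) / 22.57 = 0.09877 mg/L.

0.0988 mg/L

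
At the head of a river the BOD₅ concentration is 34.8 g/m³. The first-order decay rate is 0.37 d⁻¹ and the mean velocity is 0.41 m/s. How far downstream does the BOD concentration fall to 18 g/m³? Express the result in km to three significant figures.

63.1 km

From C = C₀·e^(−kt), t = ln(C₀/C)/k = ln(34.8/18)/0.37 = 0.6592/0.37 = 1.782 d.
Distance = v·t = 0.41 m/s × 1.539e+05 s = 6.312e+04 m = 63.12 km.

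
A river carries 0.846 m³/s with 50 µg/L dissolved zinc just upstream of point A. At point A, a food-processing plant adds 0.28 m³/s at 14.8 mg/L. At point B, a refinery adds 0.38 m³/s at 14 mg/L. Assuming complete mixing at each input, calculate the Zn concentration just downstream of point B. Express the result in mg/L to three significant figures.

6.31 mg/L

50 µg/L = 0.05 mg/L.
After input A: C = (0.846·0.05 + 0.28·14.8) / 1.126 = 3.718 mg/L.
After input B: C = (1.126·3.718 + 0.38·14) / 1.506 = 6.312 mg/L.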